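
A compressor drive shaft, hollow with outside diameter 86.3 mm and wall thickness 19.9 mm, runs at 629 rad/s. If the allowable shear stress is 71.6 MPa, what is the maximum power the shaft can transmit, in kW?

J = π(d_o⁴ − d_i⁴)/32 = π(0.0863⁴ − 0.0465⁴)/32 = 4.987×10^-6 m⁴.
T_max = τ_allow·J/r = 7.16×10^7 × 4.987×10^-6 / 0.0432 = 8274 N·m.
ω = 629 rad/s, so P_max = T_max·ω = 5.205×10^6 W.

5200 kW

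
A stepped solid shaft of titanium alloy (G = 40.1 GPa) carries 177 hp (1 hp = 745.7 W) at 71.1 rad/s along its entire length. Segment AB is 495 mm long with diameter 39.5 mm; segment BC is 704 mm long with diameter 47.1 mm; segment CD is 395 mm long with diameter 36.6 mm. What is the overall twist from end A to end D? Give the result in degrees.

15.3°

ω = 71.1 rad/s, so T = P/ω = 177×745.7 / 71.10 = 1856 N·m.
J_AB = π(0.0395)⁴/32 = 2.39×10^-7 m⁴; J_BC = π(0.0471)⁴/32 = 4.83×10^-7 m⁴; J_CD = π(0.0366)⁴/32 = 1.76×10^-7 m⁴.
θ = (T/G)·Σ L_i/J_i = (1856/40.1×10⁹)·(0.495/2.39×10^-7 + 0.704/4.83×10^-7 + 0.395/1.76×10^-7) = 0.2671 rad.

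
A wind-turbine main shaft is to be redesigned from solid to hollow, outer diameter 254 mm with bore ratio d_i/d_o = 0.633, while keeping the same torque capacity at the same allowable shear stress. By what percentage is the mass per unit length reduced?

Equal τ_max and T ⇒ the solid shaft needs d_s³ = d_o³(1−k⁴), so d_s = 254·(1−0.633⁴)^(1/3) = 239.6 mm.
Area ratio A_h/A_s = d_o²(1−k²)/d_s² = (1−k²)/(1−k⁴)^(2/3) = 0.6735.
Mass saving = 1 − 0.6735 = 32.7 %.

32.7 %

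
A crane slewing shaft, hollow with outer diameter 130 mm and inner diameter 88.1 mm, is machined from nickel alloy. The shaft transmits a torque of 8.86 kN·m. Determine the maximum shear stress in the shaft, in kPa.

J = π(d_o⁴ − d_i⁴)/32 = π(0.130⁴ − 0.0881⁴)/32 = 2.213×10^-5 m⁴.
τ_max = T·r/J = 8860 × 0.0650 / 2.213×10^-5 = 2.603×10^7 Pa.

26000 kPa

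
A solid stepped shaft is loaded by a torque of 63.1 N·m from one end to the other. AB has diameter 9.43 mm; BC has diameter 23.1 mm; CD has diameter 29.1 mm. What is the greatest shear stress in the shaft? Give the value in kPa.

383000 kPa

Under the same torque, τ_max = 16T/(πd³) is largest where d is smallest — segment AB (d = 9.43 mm).
τ_max = 16·63.10/(π·(0.00943)³) = 3.832×10^8 Pa.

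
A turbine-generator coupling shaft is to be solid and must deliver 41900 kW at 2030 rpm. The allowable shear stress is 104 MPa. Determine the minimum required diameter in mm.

213 mm

ω = 2π·2030/60 = 212.6 rad/s, so T = P/ω = 41900×10³ / 212.6 = 197100 N·m.
For a solid shaft τ_max = 16T/(πd³), so d = (16T/(π τ_allow))^(1/3) = (16·197100/(π·1.04×10^8))^(1/3) = 0.2129 m.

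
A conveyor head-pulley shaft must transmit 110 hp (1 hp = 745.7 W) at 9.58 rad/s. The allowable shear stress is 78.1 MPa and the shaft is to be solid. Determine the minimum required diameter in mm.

ω = 9.58 rad/s, so T = P/ω = 110×745.7 / 9.580 = 8562 N·m.
For a solid shaft τ_max = 16T/(πd³), so d = (16T/(π τ_allow))^(1/3) = (16·8562/(π·7.81×10^7))^(1/3) = 0.08234 m.

82.3 mm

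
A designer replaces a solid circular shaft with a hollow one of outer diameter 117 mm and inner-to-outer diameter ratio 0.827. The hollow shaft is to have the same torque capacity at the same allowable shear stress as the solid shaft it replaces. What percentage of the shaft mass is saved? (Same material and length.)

Equal τ_max and T ⇒ the solid shaft needs d_s³ = d_o³(1−k⁴), so d_s = 117·(1−0.827⁴)^(1/3) = 94.82 mm.
Area ratio A_h/A_s = d_o²(1−k²)/d_s² = (1−k²)/(1−k⁴)^(2/3) = 0.4813.
Mass saving = 1 − 0.4813 = 51.9 %.

51.9 %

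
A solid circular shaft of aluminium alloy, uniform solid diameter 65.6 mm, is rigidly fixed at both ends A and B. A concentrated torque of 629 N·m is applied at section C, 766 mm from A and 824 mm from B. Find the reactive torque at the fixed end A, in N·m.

With uniform GJ and both ends fixed, compatibility θ_AC = θ_CB gives T_A·a = T_B·b, together with T_A + T_B = T₀.
T_A = T₀·b/(a+b) = 629.0·824/1590 = 326.0 N·m; T_B = 303.0 N·m.

326 N·m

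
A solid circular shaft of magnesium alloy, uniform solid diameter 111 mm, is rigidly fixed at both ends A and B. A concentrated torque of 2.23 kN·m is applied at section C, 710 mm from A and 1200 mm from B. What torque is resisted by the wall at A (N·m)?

With uniform GJ and both ends fixed, compatibility θ_AC = θ_CB gives T_A·a = T_B·b, together with T_A + T_B = T₀.
T_A = T₀·b/(a+b) = 2230·1200/1910 = 1401 N·m; T_B = 829.0 N·m.

1400 N·m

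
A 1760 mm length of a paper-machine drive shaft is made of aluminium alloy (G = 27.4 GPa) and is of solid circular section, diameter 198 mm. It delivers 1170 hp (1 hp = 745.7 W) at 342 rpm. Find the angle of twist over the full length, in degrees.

ω = 2π·342/60 = 35.81 rad/s, so T = P/ω = 1170×745.7 / 35.81 = 24360 N·m.
J = πd⁴/32 = π(0.198)⁴/32 = 1.509×10^-4 m⁴.
θ = T·L/(G·J) = 24360 × 1.76 / (27.4×10⁹ × 1.509×10^-4) = 0.01037 rad.

0.594°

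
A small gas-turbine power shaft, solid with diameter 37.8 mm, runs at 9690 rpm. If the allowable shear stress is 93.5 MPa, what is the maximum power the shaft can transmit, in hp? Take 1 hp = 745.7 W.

1350 hp

J = πd⁴/32 = π(0.0378)⁴/32 = 2.004×10^-7 m⁴.
T_max = τ_allow·J/r = 9.35×10^7 × 2.004×10^-7 / 0.0189 = 991.6 N·m.
ω = 2π·9690/60 = 1015 rad/s, so P_max = T_max·ω = 1.006×10^6 W.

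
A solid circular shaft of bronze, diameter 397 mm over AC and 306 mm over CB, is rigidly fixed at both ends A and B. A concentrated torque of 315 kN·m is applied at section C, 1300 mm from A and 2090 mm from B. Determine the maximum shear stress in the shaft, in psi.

Compatibility: T_A·a/J_AC = T_B·b/J_CB with T_A + T_B = T₀.
J_AC = 2.44×10^-3 m⁴, J_CB = 8.61×10^-4 m⁴, so T_A = T₀·(J_AC/a)/((J_AC/a)+(J_CB/b)) = 258300 N·m, T_B = 56710 N·m.
τ in each portion: τ_AC = 2.10×10^7 Pa, τ_CB = 1.01×10^7 Pa; maximum is in AC.
τ_max = T_AC·r/J = 258300·0.199/2.44×10^-3 = 2.102×10^7 Pa.

3050 psi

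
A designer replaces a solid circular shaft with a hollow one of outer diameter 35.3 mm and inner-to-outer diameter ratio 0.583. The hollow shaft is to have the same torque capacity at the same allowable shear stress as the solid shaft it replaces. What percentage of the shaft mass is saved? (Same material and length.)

28.4 %

Equal τ_max and T ⇒ the solid shaft needs d_s³ = d_o³(1−k⁴), so d_s = 35.3·(1−0.583⁴)^(1/3) = 33.88 mm.
Area ratio A_h/A_s = d_o²(1−k²)/d_s² = (1−k²)/(1−k⁴)^(2/3) = 0.7164.
Mass saving = 1 − 0.7164 = 28.4 %.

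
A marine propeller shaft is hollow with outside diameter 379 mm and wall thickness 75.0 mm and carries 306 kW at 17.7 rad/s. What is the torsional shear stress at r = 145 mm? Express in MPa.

1.43 MPa

ω = 17.7 rad/s, so T = P/ω = 306×10³ / 17.70 = 17290 N·m.
J = π(d_o⁴ − d_i⁴)/32 = π(0.379⁴ − 0.229⁴)/32 = 1.756×10^-3 m⁴.
Shear stress varies linearly with radius: τ = T·r/J = 17290 × 0.145 / 1.756×10^-3 = 1.428×10^6 Pa.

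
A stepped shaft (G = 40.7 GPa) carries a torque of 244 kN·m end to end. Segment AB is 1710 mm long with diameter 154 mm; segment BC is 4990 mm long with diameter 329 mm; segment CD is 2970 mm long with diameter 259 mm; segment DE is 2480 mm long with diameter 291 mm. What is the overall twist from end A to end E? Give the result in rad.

J_AB = π(0.154)⁴/32 = 5.52×10^-5 m⁴; J_BC = π(0.329)⁴/32 = 1.15×10^-3 m⁴; J_CD = π(0.259)⁴/32 = 4.42×10^-4 m⁴; J_DE = π(0.291)⁴/32 = 7.04×10^-4 m⁴.
θ = (T/G)·Σ L_i/J_i = (244000/40.7×10⁹)·(1.71/5.52×10^-5 + 4.99/1.15×10^-3 + 2.97/4.42×10^-4 + 2.48/7.04×10^-4) = 0.2731 rad.

0.273 rad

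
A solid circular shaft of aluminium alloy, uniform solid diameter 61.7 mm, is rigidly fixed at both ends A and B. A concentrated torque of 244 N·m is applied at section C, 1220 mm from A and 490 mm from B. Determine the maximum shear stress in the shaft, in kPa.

With uniform GJ and both ends fixed, compatibility θ_AC = θ_CB gives T_A·a = T_B·b, together with T_A + T_B = T₀.
T_A = T₀·b/(a+b) = 244.0·490/1710 = 69.92 N·m; T_B = 174.1 N·m.
τ in each portion: τ_AC = 1.52×10^6 Pa, τ_CB = 3.77×10^6 Pa; maximum is in CB.
τ_max = T_CB·r/J = 174.1·0.0309/1.42×10^-6 = 3.775×10^6 Pa.

3770 kPa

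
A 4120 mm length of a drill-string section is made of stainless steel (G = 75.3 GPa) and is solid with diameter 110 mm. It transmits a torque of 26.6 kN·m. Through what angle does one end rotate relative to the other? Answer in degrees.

J = πd⁴/32 = π(0.110)⁴/32 = 1.437×10^-5 m⁴.
θ = T·L/(G·J) = 26600 × 4.12 / (75.3×10⁹ × 1.437×10^-5) = 0.1013 rad.

5.80°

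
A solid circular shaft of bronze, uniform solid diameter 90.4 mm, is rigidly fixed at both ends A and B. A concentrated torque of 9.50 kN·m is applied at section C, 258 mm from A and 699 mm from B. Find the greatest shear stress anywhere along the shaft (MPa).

47.8 MPa

With uniform GJ and both ends fixed, compatibility θ_AC = θ_CB gives T_A·a = T_B·b, together with T_A + T_B = T₀.
T_A = T₀·b/(a+b) = 9500·699/957.0 = 6939 N·m; T_B = 2561 N·m.
τ in each portion: τ_AC = 4.78×10^7 Pa, τ_CB = 1.77×10^7 Pa; maximum is in AC.
τ_max = T_AC·r/J = 6939·0.0452/6.56×10^-6 = 4.784×10^7 Pa.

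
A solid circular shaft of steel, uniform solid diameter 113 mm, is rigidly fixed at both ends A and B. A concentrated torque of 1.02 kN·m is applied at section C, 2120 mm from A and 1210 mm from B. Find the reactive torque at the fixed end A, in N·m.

With uniform GJ and both ends fixed, compatibility θ_AC = θ_CB gives T_A·a = T_B·b, together with T_A + T_B = T₀.
T_A = T₀·b/(a+b) = 1020·1210/3330 = 370.6 N·m; T_B = 649.4 N·m.

371 N·m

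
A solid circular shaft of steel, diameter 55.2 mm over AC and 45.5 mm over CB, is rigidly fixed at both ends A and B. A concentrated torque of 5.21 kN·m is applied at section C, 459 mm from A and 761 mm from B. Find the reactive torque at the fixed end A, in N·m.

Compatibility: T_A·a/J_AC = T_B·b/J_CB with T_A + T_B = T₀.
J_AC = 9.11×10^-7 m⁴, J_CB = 4.21×10^-7 m⁴, so T_A = T₀·(J_AC/a)/((J_AC/a)+(J_CB/b)) = 4075 N·m, T_B = 1135 N·m.

4080 N·m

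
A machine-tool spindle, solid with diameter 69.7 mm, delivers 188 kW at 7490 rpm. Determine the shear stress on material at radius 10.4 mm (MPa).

ω = 2π·7490/60 = 784.4 rad/s, so T = P/ω = 188×10³ / 784.4 = 239.7 N·m.
J = πd⁴/32 = π(0.0697)⁴/32 = 2.317×10^-6 m⁴.
Shear stress varies linearly with radius: τ = T·r/J = 239.7 × 0.0104 / 2.317×10^-6 = 1.076×10^6 Pa.

1.08 MPa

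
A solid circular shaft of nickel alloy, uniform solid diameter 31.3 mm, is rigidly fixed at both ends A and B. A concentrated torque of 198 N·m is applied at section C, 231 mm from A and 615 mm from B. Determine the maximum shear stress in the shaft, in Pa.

With uniform GJ and both ends fixed, compatibility θ_AC = θ_CB gives T_A·a = T_B·b, together with T_A + T_B = T₀.
T_A = T₀·b/(a+b) = 198.0·615/846.0 = 143.9 N·m; T_B = 54.06 N·m.
τ in each portion: τ_AC = 2.39×10^7 Pa, τ_CB = 8.98×10^6 Pa; maximum is in AC.
τ_max = T_AC·r/J = 143.9·0.0157/9.42×10^-8 = 2.391×10^7 Pa.

2.39e7 Pa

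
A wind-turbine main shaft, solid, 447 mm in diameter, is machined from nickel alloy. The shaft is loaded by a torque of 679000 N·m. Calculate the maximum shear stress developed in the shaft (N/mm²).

J = πd⁴/32 = π(0.447)⁴/32 = 3.919×10^-3 m⁴.
τ_max = T·r/J = 679000 × 0.224 / 3.919×10^-3 = 3.872×10^7 Pa.

38.7 N/mm²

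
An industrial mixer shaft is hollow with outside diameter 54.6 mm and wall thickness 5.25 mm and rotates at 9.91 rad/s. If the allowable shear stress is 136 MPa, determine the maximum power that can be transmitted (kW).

J = π(d_o⁴ − d_i⁴)/32 = π(0.0546⁴ − 0.0441⁴)/32 = 5.012×10^-7 m⁴.
T_max = τ_allow·J/r = 1.36×10^8 × 5.012×10^-7 / 0.0273 = 2497 N·m.
ω = 9.91 rad/s, so P_max = T_max·ω = 2.474×10^4 W.

24.7 kW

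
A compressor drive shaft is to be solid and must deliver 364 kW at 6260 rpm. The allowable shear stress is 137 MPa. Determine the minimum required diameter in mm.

27.4 mm

ω = 2π·6260/60 = 655.5 rad/s, so T = P/ω = 364×10³ / 655.5 = 555.3 N·m.
For a solid shaft τ_max = 16T/(πd³), so d = (16T/(π τ_allow))^(1/3) = (16·555.3/(π·1.37×10^8))^(1/3) = 0.02743 m.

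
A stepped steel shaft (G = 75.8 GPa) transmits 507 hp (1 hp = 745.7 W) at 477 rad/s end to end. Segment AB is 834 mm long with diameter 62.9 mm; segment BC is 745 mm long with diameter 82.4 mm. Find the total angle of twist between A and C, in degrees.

0.424°

ω = 477 rad/s, so T = P/ω = 507×745.7 / 477.0 = 792.6 N·m.
J_AB = π(0.0629)⁴/32 = 1.54×10^-6 m⁴; J_BC = π(0.0824)⁴/32 = 4.53×10^-6 m⁴.
θ = (T/G)·Σ L_i/J_i = (792.6/75.8×10⁹)·(0.834/1.54×10^-6 + 0.745/4.53×10^-6) = 7.396×10^-3 rad.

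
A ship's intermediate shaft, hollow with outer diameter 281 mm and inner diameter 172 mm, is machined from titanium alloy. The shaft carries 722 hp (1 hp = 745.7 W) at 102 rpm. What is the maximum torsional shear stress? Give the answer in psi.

ω = 2π·102/60 = 10.68 rad/s, so T = P/ω = 722×745.7 / 10.68 = 50400 N·m.
J = π(d_o⁴ − d_i⁴)/32 = π(0.281⁴ − 0.172⁴)/32 = 5.262×10^-4 m⁴.
τ_max = T·r/J = 50400 × 0.141 / 5.262×10^-4 = 1.346×10^7 Pa.

1950 psi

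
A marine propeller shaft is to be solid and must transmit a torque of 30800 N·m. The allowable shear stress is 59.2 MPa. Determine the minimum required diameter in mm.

For a solid shaft τ_max = 16T/(πd³), so d = (16T/(π τ_allow))^(1/3) = (16·30800/(π·5.92×10^7))^(1/3) = 0.1384 m.

138 mm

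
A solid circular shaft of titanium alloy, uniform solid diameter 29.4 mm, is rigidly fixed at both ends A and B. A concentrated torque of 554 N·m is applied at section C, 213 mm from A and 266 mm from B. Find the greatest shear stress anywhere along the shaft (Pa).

With uniform GJ and both ends fixed, compatibility θ_AC = θ_CB gives T_A·a = T_B·b, together with T_A + T_B = T₀.
T_A = T₀·b/(a+b) = 554.0·266/479.0 = 307.6 N·m; T_B = 246.4 N·m.
τ in each portion: τ_AC = 6.17×10^7 Pa, τ_CB = 4.94×10^7 Pa; maximum is in AC.
τ_max = T_AC·r/J = 307.6·0.0147/7.33×10^-8 = 6.166×10^7 Pa.

6.17e7 Pa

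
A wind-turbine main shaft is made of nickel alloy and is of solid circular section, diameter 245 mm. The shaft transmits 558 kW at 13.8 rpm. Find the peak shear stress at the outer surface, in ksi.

ω = 2π·13.8/60 = 1.445 rad/s, so T = P/ω = 558×10³ / 1.445 = 386100 N·m.
J = πd⁴/32 = π(0.245)⁴/32 = 3.537×10^-4 m⁴.
τ_max = T·r/J = 386100 × 0.122 / 3.537×10^-4 = 1.337×10^8 Pa.

19.4 ksi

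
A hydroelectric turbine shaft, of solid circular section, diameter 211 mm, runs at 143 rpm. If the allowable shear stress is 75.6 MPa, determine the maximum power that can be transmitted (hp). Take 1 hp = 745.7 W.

2800 hp

J = πd⁴/32 = π(0.211)⁴/32 = 1.946×10^-4 m⁴.
T_max = τ_allow·J/r = 7.56×10^7 × 1.946×10^-4 / 0.105 = 139400 N·m.
ω = 2π·143/60 = 14.97 rad/s, so P_max = T_max·ω = 2.088×10^6 W.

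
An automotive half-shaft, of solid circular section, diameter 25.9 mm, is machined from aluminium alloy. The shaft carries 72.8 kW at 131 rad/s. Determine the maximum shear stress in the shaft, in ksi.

23.6 ksi

ω = 131 rad/s, so T = P/ω = 72.8×10³ / 131.0 = 555.7 N·m.
J = πd⁴/32 = π(0.0259)⁴/32 = 4.418×10^-8 m⁴.
τ_max = T·r/J = 555.7 × 0.0129 / 4.418×10^-8 = 1.629×10^8 Pa.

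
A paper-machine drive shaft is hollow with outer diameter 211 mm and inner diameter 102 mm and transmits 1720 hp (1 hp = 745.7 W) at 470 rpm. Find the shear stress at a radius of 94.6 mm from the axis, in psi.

ω = 2π·470/60 = 49.22 rad/s, so T = P/ω = 1720×745.7 / 49.22 = 26060 N·m.
J = π(d_o⁴ − d_i⁴)/32 = π(0.211⁴ − 0.102⁴)/32 = 1.840×10^-4 m⁴.
Shear stress varies linearly with radius: τ = T·r/J = 26060 × 0.0946 / 1.840×10^-4 = 1.340×10^7 Pa.

1940 psi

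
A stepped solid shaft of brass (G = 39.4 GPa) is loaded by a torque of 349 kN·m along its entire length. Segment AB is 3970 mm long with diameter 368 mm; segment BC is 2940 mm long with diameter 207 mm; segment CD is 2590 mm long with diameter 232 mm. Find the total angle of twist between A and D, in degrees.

14.0°

J_AB = π(0.368)⁴/32 = 1.80×10^-3 m⁴; J_BC = π(0.207)⁴/32 = 1.80×10^-4 m⁴; J_CD = π(0.232)⁴/32 = 2.84×10^-4 m⁴.
θ = (T/G)·Σ L_i/J_i = (349000/39.4×10⁹)·(3.97/1.80×10^-3 + 2.94/1.80×10^-4 + 2.59/2.84×10^-4) = 0.2447 rad.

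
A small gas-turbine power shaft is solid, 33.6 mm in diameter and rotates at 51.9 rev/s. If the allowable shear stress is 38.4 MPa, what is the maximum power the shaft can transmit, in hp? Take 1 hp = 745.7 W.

J = πd⁴/32 = π(0.0336)⁴/32 = 1.251×10^-7 m⁴.
T_max = τ_allow·J/r = 3.84×10^7 × 1.251×10^-7 / 0.0168 = 286.0 N·m.
ω = 2π·51.9 = 326.1 rad/s, so P_max = T_max·ω = 9.327×10^4 W.

125 hp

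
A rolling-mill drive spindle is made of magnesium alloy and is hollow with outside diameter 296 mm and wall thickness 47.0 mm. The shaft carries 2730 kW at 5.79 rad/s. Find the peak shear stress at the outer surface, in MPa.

118 MPa

ω = 5.79 rad/s, so T = P/ω = 2730×10³ / 5.790 = 471500 N·m.
J = π(d_o⁴ − d_i⁴)/32 = π(0.296⁴ − 0.202⁴)/32 = 5.902×10^-4 m⁴.
τ_max = T·r/J = 471500 × 0.148 / 5.902×10^-4 = 1.182×10^8 Pa.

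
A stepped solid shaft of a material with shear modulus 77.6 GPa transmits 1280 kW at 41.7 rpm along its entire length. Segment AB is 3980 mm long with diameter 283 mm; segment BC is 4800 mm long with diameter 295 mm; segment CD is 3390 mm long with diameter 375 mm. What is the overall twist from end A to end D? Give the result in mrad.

54.9 mrad

ω = 2π·41.7/60 = 4.367 rad/s, so T = P/ω = 1280×10³ / 4.367 = 293100 N·m.
J_AB = π(0.283)⁴/32 = 6.30×10^-4 m⁴; J_BC = π(0.295)⁴/32 = 7.44×10^-4 m⁴; J_CD = π(0.375)⁴/32 = 1.94×10^-3 m⁴.
θ = (T/G)·Σ L_i/J_i = (293100/77.6×10⁹)·(3.98/6.30×10^-4 + 4.80/7.44×10^-4 + 3.39/1.94×10^-3) = 0.05486 rad.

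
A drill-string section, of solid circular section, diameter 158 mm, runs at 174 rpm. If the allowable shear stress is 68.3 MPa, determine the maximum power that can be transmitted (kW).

964 kW

J = πd⁴/32 = π(0.158)⁴/32 = 6.118×10^-5 m⁴.
T_max = τ_allow·J/r = 6.83×10^7 × 6.118×10^-5 / 0.0790 = 52900 N·m.
ω = 2π·174/60 = 18.22 rad/s, so P_max = T_max·ω = 9.638×10^5 W.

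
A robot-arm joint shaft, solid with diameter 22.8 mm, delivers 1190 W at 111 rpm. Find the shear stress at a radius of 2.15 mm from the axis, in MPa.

ω = 2π·111/60 = 11.62 rad/s, so T = P/ω = 1190 / 11.62 = 102.4 N·m.
J = πd⁴/32 = π(0.0228)⁴/32 = 2.653×10^-8 m⁴.
Shear stress varies linearly with radius: τ = T·r/J = 102.4 × 0.00215 / 2.653×10^-8 = 8.296×10^6 Pa.

8.30 MPa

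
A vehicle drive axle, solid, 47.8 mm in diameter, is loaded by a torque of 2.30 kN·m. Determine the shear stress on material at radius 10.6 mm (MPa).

47.6 MPa

J = πd⁴/32 = π(0.0478)⁴/32 = 5.125×10^-7 m⁴.
Shear stress varies linearly with radius: τ = T·r/J = 2300 × 0.0106 / 5.125×10^-7 = 4.757×10^7 Pa.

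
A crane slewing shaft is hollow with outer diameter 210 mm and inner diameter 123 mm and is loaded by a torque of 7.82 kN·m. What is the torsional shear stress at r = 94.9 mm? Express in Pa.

4.41e6 Pa

J = π(d_o⁴ − d_i⁴)/32 = π(0.210⁴ − 0.123⁴)/32 = 1.685×10^-4 m⁴.
Shear stress varies linearly with radius: τ = T·r/J = 7820 × 0.0949 / 1.685×10^-4 = 4.405×10^6 Pa.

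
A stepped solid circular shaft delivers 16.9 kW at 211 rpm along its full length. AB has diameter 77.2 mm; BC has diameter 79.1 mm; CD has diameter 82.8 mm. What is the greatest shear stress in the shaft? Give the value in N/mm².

ω = 2π·211/60 = 22.10 rad/s, so T = P/ω = 16.9×10³ / 22.10 = 764.8 N·m.
Under the same torque, τ_max = 16T/(πd³) is largest where d is smallest — segment AB (d = 77.2 mm).
τ_max = 16·764.8/(π·(0.0772)³) = 8.466×10^6 Pa.

8.47 N/mm²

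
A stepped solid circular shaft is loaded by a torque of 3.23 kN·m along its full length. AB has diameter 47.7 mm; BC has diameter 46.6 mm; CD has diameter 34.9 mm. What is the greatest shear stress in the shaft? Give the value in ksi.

Under the same torque, τ_max = 16T/(πd³) is largest where d is smallest — segment CD (d = 34.9 mm).
τ_max = 16·3230/(π·(0.0349)³) = 3.870×10^8 Pa.

56.1 ksi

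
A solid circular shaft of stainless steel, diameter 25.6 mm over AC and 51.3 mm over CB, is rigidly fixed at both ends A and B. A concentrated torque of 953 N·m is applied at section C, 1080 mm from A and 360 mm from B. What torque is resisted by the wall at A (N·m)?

Compatibility: T_A·a/J_AC = T_B·b/J_CB with T_A + T_B = T₀.
J_AC = 4.22×10^-8 m⁴, J_CB = 6.80×10^-7 m⁴, so T_A = T₀·(J_AC/a)/((J_AC/a)+(J_CB/b)) = 19.30 N·m, T_B = 933.7 N·m.

19.3 N·m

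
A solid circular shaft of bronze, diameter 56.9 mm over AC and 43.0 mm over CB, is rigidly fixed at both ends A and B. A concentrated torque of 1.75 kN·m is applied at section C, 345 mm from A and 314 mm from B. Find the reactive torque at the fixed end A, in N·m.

1290 N·m

Compatibility: T_A·a/J_AC = T_B·b/J_CB with T_A + T_B = T₀.
J_AC = 1.03×10^-6 m⁴, J_CB = 3.36×10^-7 m⁴, so T_A = T₀·(J_AC/a)/((J_AC/a)+(J_CB/b)) = 1288 N·m, T_B = 461.7 N·m.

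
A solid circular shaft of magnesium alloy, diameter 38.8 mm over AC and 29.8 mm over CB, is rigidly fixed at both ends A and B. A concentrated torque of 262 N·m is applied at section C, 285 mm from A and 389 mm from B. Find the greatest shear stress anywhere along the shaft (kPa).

18200 kPa

Compatibility: T_A·a/J_AC = T_B·b/J_CB with T_A + T_B = T₀.
J_AC = 2.22×10^-7 m⁴, J_CB = 7.74×10^-8 m⁴, so T_A = T₀·(J_AC/a)/((J_AC/a)+(J_CB/b)) = 208.8 N·m, T_B = 53.22 N·m.
τ in each portion: τ_AC = 1.82×10^7 Pa, τ_CB = 1.02×10^7 Pa; maximum is in AC.
τ_max = T_AC·r/J = 208.8·0.0194/2.22×10^-7 = 1.820×10^7 Pa.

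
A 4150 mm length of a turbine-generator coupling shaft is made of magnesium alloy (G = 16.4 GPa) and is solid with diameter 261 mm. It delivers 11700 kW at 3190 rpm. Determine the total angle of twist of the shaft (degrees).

1.11°

ω = 2π·3190/60 = 334.1 rad/s, so T = P/ω = 11700×10³ / 334.1 = 35020 N·m.
J = πd⁴/32 = π(0.261)⁴/32 = 4.556×10^-4 m⁴.
θ = T·L/(G·J) = 35020 × 4.15 / (16.4×10⁹ × 4.556×10^-4) = 0.01945 rad.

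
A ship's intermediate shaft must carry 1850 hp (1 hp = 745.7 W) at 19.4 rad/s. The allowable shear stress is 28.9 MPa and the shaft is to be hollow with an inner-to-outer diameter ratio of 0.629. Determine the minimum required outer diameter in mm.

246 mm

ω = 19.4 rad/s, so T = P/ω = 1850×745.7 / 19.40 = 71110 N·m.
For a hollow shaft with d_i/d_o = 0.629: τ_max = 16T/(π d_o³ (1−k⁴)), so d_o = [16T/(π τ_allow (1−k⁴))]^(1/3) = [16·71110/(π·2.89×10^7·0.8435)]^(1/3) = 0.2458 m.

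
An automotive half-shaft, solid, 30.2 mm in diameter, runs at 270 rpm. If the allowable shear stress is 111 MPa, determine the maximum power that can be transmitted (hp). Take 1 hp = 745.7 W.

22.8 hp

J = πd⁴/32 = π(0.0302)⁴/32 = 8.166×10^-8 m⁴.
T_max = τ_allow·J/r = 1.11×10^8 × 8.166×10^-8 / 0.0151 = 600.3 N·m.
ω = 2π·270/60 = 28.27 rad/s, so P_max = T_max·ω = 1.697×10^4 W.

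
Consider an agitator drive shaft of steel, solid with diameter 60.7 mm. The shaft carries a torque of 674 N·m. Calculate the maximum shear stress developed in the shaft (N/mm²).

15.3 N/mm²

J = πd⁴/32 = π(0.0607)⁴/32 = 1.333×10^-6 m⁴.
τ_max = T·r/J = 674.0 × 0.0304 / 1.333×10^-6 = 1.535×10^7 Pa.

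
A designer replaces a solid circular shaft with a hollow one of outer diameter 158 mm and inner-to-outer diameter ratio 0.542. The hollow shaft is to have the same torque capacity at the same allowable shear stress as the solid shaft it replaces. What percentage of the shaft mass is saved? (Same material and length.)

25.0 %

Equal τ_max and T ⇒ the solid shaft needs d_s³ = d_o³(1−k⁴), so d_s = 158·(1−0.542⁴)^(1/3) = 153.3 mm.
Area ratio A_h/A_s = d_o²(1−k²)/d_s² = (1−k²)/(1−k⁴)^(2/3) = 0.7500.
Mass saving = 1 − 0.7500 = 25.0 %.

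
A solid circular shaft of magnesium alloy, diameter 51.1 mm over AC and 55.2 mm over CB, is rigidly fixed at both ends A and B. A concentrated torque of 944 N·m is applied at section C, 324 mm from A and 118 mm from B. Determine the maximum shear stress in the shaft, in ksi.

3.27 ksi

Compatibility: T_A·a/J_AC = T_B·b/J_CB with T_A + T_B = T₀.
J_AC = 6.69×10^-7 m⁴, J_CB = 9.11×10^-7 m⁴, so T_A = T₀·(J_AC/a)/((J_AC/a)+(J_CB/b)) = 199.2 N·m, T_B = 744.8 N·m.
τ in each portion: τ_AC = 7.60×10^6 Pa, τ_CB = 2.26×10^7 Pa; maximum is in CB.
τ_max = T_CB·r/J = 744.8·0.0276/9.11×10^-7 = 2.255×10^7 Pa.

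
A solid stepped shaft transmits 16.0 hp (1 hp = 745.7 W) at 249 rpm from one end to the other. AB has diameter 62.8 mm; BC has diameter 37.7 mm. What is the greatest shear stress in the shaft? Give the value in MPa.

ω = 2π·249/60 = 26.08 rad/s, so T = P/ω = 16.0×745.7 / 26.08 = 457.6 N·m.
Under the same torque, τ_max = 16T/(πd³) is largest where d is smallest — segment BC (d = 37.7 mm).
τ_max = 16·457.6/(π·(0.0377)³) = 4.349×10^7 Pa.

43.5 MPa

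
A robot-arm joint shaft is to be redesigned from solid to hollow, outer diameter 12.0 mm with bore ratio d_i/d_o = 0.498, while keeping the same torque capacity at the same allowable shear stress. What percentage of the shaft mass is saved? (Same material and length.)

21.5 %

Equal τ_max and T ⇒ the solid shaft needs d_s³ = d_o³(1−k⁴), so d_s = 12.0·(1−0.498⁴)^(1/3) = 11.75 mm.
Area ratio A_h/A_s = d_o²(1−k²)/d_s² = (1−k²)/(1−k⁴)^(2/3) = 0.7845.
Mass saving = 1 − 0.7845 = 21.5 %.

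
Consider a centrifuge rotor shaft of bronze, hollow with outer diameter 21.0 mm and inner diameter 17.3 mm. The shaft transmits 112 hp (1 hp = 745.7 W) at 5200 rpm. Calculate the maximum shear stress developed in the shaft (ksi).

22.7 ksi

ω = 2π·5200/60 = 544.5 rad/s, so T = P/ω = 112×745.7 / 544.5 = 153.4 N·m.
J = π(d_o⁴ − d_i⁴)/32 = π(0.0210⁴ − 0.0173⁴)/32 = 1.030×10^-8 m⁴.
τ_max = T·r/J = 153.4 × 0.0105 / 1.030×10^-8 = 1.564×10^8 Pa.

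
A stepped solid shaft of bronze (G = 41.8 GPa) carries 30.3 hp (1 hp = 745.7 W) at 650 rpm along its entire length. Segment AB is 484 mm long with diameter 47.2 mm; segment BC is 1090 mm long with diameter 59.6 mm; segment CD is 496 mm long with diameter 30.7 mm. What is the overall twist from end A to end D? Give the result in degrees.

3.44°

ω = 2π·650/60 = 68.07 rad/s, so T = P/ω = 30.3×745.7 / 68.07 = 331.9 N·m.
J_AB = π(0.0472)⁴/32 = 4.87×10^-7 m⁴; J_BC = π(0.0596)⁴/32 = 1.24×10^-6 m⁴; J_CD = π(0.0307)⁴/32 = 8.72×10^-8 m⁴.
θ = (T/G)·Σ L_i/J_i = (331.9/41.8×10⁹)·(0.484/4.87×10^-7 + 1.09/1.24×10^-6 + 0.496/8.72×10^-8) = 0.06004 rad.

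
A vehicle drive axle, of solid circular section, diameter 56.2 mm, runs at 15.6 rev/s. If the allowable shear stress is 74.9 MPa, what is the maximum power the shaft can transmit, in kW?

J = πd⁴/32 = π(0.0562)⁴/32 = 9.794×10^-7 m⁴.
T_max = τ_allow·J/r = 7.49×10^7 × 9.794×10^-7 / 0.0281 = 2610 N·m.
ω = 2π·15.6 = 98.02 rad/s, so P_max = T_max·ω = 2.559×10^5 W.

256 kW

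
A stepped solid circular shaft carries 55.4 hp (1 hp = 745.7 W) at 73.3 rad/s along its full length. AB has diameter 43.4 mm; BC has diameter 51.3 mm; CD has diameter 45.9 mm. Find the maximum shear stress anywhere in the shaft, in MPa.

35.1 MPa

ω = 73.3 rad/s, so T = P/ω = 55.4×745.7 / 73.30 = 563.6 N·m.
Under the same torque, τ_max = 16T/(πd³) is largest where d is smallest — segment AB (d = 43.4 mm).
τ_max = 16·563.6/(π·(0.0434)³) = 3.511×10^7 Pa.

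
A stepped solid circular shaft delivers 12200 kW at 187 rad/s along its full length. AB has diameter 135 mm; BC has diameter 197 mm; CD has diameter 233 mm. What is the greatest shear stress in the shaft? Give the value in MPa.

ω = 187 rad/s, so T = P/ω = 12200×10³ / 187.0 = 65240 N·m.
Under the same torque, τ_max = 16T/(πd³) is largest where d is smallest — segment AB (d = 135 mm).
τ_max = 16·65240/(π·(0.135)³) = 1.350×10^8 Pa.

135 MPa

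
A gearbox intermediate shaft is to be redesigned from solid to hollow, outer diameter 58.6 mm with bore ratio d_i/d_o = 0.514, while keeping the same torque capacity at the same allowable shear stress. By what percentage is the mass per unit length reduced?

22.8 %

Equal τ_max and T ⇒ the solid shaft needs d_s³ = d_o³(1−k⁴), so d_s = 58.6·(1−0.514⁴)^(1/3) = 57.20 mm.
Area ratio A_h/A_s = d_o²(1−k²)/d_s² = (1−k²)/(1−k⁴)^(2/3) = 0.7722.
Mass saving = 1 − 0.7722 = 22.8 %.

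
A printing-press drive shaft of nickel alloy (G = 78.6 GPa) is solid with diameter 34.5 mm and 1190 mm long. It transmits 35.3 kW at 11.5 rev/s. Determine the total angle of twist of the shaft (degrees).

3.05°

ω = 2π·11.5 = 72.26 rad/s, so T = P/ω = 35.3×10³ / 72.26 = 488.5 N·m.
J = πd⁴/32 = π(0.0345)⁴/32 = 1.391×10^-7 m⁴.
θ = T·L/(G·J) = 488.5 × 1.19 / (78.6×10⁹ × 1.391×10^-7) = 0.05318 rad.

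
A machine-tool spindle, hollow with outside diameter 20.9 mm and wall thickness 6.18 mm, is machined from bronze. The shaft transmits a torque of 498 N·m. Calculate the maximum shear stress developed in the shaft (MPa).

286 MPa

J = π(d_o⁴ − d_i⁴)/32 = π(0.0209⁴ − 0.00854⁴)/32 = 1.821×10^-8 m⁴.
τ_max = T·r/J = 498.0 × 0.0104 / 1.821×10^-8 = 2.858×10^8 Pa.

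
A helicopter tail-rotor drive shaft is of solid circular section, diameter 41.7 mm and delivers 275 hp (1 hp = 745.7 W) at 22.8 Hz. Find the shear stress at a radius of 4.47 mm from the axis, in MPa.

ω = 2π·22.8 = 143.3 rad/s, so T = P/ω = 275×745.7 / 143.3 = 1431 N·m.
J = πd⁴/32 = π(0.0417)⁴/32 = 2.969×10^-7 m⁴.
Shear stress varies linearly with radius: τ = T·r/J = 1431 × 0.00447 / 2.969×10^-7 = 2.155×10^7 Pa.

21.6 MPa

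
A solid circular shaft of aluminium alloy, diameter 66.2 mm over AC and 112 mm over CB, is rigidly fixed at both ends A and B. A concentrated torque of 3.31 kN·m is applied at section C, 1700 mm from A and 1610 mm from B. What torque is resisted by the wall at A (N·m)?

Compatibility: T_A·a/J_AC = T_B·b/J_CB with T_A + T_B = T₀.
J_AC = 1.89×10^-6 m⁴, J_CB = 1.54×10^-5 m⁴, so T_A = T₀·(J_AC/a)/((J_AC/a)+(J_CB/b)) = 343.0 N·m, T_B = 2967 N·m.

343 N·m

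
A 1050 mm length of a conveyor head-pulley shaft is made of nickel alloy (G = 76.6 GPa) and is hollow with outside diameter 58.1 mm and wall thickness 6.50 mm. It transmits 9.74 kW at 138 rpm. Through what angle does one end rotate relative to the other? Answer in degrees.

ω = 2π·138/60 = 14.45 rad/s, so T = P/ω = 9.74×10³ / 14.45 = 674.0 N·m.
J = π(d_o⁴ − d_i⁴)/32 = π(0.0581⁴ − 0.0451⁴)/32 = 7.125×10^-7 m⁴.
θ = T·L/(G·J) = 674.0 × 1.05 / (76.6×10⁹ × 7.125×10^-7) = 0.01297 rad.

0.743°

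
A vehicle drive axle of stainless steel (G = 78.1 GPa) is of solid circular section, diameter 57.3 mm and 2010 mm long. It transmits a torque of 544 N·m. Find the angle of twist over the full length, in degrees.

0.758°

J = πd⁴/32 = π(0.0573)⁴/32 = 1.058×10^-6 m⁴.
θ = T·L/(G·J) = 544.0 × 2.01 / (78.1×10⁹ × 1.058×10^-6) = 0.01323 rad.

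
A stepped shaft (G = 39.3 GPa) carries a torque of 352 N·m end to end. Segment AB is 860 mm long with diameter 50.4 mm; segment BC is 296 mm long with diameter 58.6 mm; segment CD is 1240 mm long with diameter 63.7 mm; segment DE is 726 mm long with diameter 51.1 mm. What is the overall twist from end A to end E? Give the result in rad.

J_AB = π(0.0504)⁴/32 = 6.33×10^-7 m⁴; J_BC = π(0.0586)⁴/32 = 1.16×10^-6 m⁴; J_CD = π(0.0637)⁴/32 = 1.62×10^-6 m⁴; J_DE = π(0.0511)⁴/32 = 6.69×10^-7 m⁴.
θ = (T/G)·Σ L_i/J_i = (352.0/39.3×10⁹)·(0.860/6.33×10^-7 + 0.296/1.16×10^-6 + 1.24/1.62×10^-6 + 0.726/6.69×10^-7) = 0.03103 rad.

0.0310 rad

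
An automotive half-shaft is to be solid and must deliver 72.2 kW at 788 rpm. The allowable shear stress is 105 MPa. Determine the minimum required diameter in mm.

34.9 mm

ω = 2π·788/60 = 82.52 rad/s, so T = P/ω = 72.2×10³ / 82.52 = 874.9 N·m.
For a solid shaft τ_max = 16T/(πd³), so d = (16T/(π τ_allow))^(1/3) = (16·874.9/(π·1.05×10^8))^(1/3) = 0.03488 m.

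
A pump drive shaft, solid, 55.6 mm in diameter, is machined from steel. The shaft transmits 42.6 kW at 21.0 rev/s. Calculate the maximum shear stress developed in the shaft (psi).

ω = 2π·21.0 = 131.9 rad/s, so T = P/ω = 42.6×10³ / 131.9 = 322.9 N·m.
J = πd⁴/32 = π(0.0556)⁴/32 = 9.382×10^-7 m⁴.
τ_max = T·r/J = 322.9 × 0.0278 / 9.382×10^-7 = 9.567×10^6 Pa.

1390 psi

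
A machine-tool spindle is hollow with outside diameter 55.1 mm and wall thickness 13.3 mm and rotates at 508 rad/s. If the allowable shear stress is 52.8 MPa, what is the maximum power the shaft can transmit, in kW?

818 kW

J = π(d_o⁴ − d_i⁴)/32 = π(0.0551⁴ − 0.0285⁴)/32 = 8.401×10^-7 m⁴.
T_max = τ_allow·J/r = 5.28×10^7 × 8.401×10^-7 / 0.0276 = 1610 N·m.
ω = 508 rad/s, so P_max = T_max·ω = 8.180×10^5 W.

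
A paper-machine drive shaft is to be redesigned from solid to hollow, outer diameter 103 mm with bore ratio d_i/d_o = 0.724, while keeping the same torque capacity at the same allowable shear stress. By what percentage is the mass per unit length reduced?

41.1 %

Equal τ_max and T ⇒ the solid shaft needs d_s³ = d_o³(1−k⁴), so d_s = 103·(1−0.724⁴)^(1/3) = 92.54 mm.
Area ratio A_h/A_s = d_o²(1−k²)/d_s² = (1−k²)/(1−k⁴)^(2/3) = 0.5895.
Mass saving = 1 − 0.5895 = 41.1 %.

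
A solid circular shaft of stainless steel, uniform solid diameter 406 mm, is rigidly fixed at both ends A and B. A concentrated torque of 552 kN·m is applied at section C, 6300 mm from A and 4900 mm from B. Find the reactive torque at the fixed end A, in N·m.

242000 N·m

With uniform GJ and both ends fixed, compatibility θ_AC = θ_CB gives T_A·a = T_B·b, together with T_A + T_B = T₀.
T_A = T₀·b/(a+b) = 552000·4900/11200 = 241500 N·m; T_B = 310500 N·m.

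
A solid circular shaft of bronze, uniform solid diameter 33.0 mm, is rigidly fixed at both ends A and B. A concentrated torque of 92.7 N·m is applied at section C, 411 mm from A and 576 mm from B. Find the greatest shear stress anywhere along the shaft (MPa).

7.67 MPa

With uniform GJ and both ends fixed, compatibility θ_AC = θ_CB gives T_A·a = T_B·b, together with T_A + T_B = T₀.
T_A = T₀·b/(a+b) = 92.70·576/987.0 = 54.10 N·m; T_B = 38.60 N·m.
τ in each portion: τ_AC = 7.67×10^6 Pa, τ_CB = 5.47×10^6 Pa; maximum is in AC.
τ_max = T_AC·r/J = 54.10·0.0165/1.16×10^-7 = 7.667×10^6 Pa.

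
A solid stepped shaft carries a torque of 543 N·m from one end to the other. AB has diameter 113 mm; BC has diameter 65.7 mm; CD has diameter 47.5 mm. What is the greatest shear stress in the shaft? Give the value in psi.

Under the same torque, τ_max = 16T/(πd³) is largest where d is smallest — segment CD (d = 47.5 mm).
τ_max = 16·543.0/(π·(0.0475)³) = 2.580×10^7 Pa.

3740 psi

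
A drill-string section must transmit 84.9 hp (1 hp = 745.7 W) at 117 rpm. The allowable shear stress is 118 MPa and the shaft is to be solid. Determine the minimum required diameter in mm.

ω = 2π·117/60 = 12.25 rad/s, so T = P/ω = 84.9×745.7 / 12.25 = 5167 N·m.
For a solid shaft τ_max = 16T/(πd³), so d = (16T/(π τ_allow))^(1/3) = (16·5167/(π·1.18×10^8))^(1/3) = 0.06064 m.

60.6 mm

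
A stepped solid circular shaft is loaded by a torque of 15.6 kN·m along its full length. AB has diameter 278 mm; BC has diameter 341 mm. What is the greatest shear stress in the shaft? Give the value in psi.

536 psi

Under the same torque, τ_max = 16T/(πd³) is largest where d is smallest — segment AB (d = 278 mm).
τ_max = 16·15600/(π·(0.278)³) = 3.698×10^6 Pa.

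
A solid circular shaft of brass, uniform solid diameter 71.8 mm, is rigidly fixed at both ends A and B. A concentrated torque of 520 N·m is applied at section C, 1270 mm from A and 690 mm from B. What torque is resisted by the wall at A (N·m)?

183 N·m

With uniform GJ and both ends fixed, compatibility θ_AC = θ_CB gives T_A·a = T_B·b, together with T_A + T_B = T₀.
T_A = T₀·b/(a+b) = 520.0·690/1960 = 183.1 N·m; T_B = 336.9 N·m.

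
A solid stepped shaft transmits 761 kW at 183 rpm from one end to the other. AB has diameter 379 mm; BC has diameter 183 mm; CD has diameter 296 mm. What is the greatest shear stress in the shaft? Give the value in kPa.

ω = 2π·183/60 = 19.16 rad/s, so T = P/ω = 761×10³ / 19.16 = 39710 N·m.
Under the same torque, τ_max = 16T/(πd³) is largest where d is smallest — segment BC (d = 183 mm).
τ_max = 16·39710/(π·(0.183)³) = 3.300×10^7 Pa.

33000 kPa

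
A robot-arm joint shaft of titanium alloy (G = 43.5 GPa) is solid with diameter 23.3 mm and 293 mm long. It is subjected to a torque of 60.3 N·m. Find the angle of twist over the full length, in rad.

0.0140 rad

J = πd⁴/32 = π(0.0233)⁴/32 = 2.894×10^-8 m⁴.
θ = T·L/(G·J) = 60.30 × 0.293 / (43.5×10⁹ × 2.894×10^-8) = 0.01404 rad.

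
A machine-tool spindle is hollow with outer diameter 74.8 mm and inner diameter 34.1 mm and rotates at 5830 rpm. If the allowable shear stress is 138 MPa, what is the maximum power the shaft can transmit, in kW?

J = π(d_o⁴ − d_i⁴)/32 = π(0.0748⁴ − 0.0341⁴)/32 = 2.941×10^-6 m⁴.
T_max = τ_allow·J/r = 1.38×10^8 × 2.941×10^-6 / 0.0374 = 10850 N·m.
ω = 2π·5830/60 = 610.5 rad/s, so P_max = T_max·ω = 6.624×10^6 W.

6620 kW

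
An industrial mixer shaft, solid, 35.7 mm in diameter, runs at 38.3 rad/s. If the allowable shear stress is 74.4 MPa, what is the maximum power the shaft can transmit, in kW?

25.5 kW

J = πd⁴/32 = π(0.0357)⁴/32 = 1.595×10^-7 m⁴.
T_max = τ_allow·J/r = 7.44×10^7 × 1.595×10^-7 / 0.0179 = 664.7 N·m.
ω = 38.3 rad/s, so P_max = T_max·ω = 2.546×10^4 W.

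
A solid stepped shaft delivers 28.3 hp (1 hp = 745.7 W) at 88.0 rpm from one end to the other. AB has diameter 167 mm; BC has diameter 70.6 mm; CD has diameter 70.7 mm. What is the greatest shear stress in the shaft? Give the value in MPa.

33.1 MPa

ω = 2π·88.0/60 = 9.215 rad/s, so T = P/ω = 28.3×745.7 / 9.215 = 2290 N·m.
Under the same torque, τ_max = 16T/(πd³) is largest where d is smallest — segment BC (d = 70.6 mm).
τ_max = 16·2290/(π·(0.0706)³) = 3.314×10^7 Pa.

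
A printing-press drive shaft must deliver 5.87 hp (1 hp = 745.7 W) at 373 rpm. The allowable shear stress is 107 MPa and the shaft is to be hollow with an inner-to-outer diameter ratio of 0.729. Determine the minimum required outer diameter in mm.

ω = 2π·373/60 = 39.06 rad/s, so T = P/ω = 5.87×745.7 / 39.06 = 112.1 N·m.
For a hollow shaft with d_i/d_o = 0.729: τ_max = 16T/(π d_o³ (1−k⁴)), so d_o = [16T/(π τ_allow (1−k⁴))]^(1/3) = [16·112.1/(π·1.07×10^8·0.7176)]^(1/3) = 0.01952 m.

19.5 mm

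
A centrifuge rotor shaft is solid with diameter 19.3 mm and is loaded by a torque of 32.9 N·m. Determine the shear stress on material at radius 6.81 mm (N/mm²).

J = πd⁴/32 = π(0.0193)⁴/32 = 1.362×10^-8 m⁴.
Shear stress varies linearly with radius: τ = T·r/J = 32.90 × 0.00681 / 1.362×10^-8 = 1.645×10^7 Pa.

16.4 N/mm²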